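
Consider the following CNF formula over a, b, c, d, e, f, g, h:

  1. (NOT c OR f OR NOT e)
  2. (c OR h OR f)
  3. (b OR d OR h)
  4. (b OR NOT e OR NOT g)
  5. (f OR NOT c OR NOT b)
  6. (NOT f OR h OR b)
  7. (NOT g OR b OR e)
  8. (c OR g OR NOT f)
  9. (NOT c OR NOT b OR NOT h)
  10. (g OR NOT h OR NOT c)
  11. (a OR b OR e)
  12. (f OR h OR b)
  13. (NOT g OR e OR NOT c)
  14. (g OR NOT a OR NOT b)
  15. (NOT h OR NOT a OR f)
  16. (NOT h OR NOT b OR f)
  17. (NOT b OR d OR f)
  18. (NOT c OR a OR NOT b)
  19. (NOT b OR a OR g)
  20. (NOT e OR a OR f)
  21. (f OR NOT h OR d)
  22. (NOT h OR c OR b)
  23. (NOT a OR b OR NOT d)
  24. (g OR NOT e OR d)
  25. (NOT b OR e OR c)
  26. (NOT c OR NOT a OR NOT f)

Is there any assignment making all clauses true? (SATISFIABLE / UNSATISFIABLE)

SATISFIABLE

Set a = False and propagate.
The remaining clauses are satisfied by b = True, c = False, d = True, e = True, f = True, g = True, h = True.
So a=False, b=True, c=False, d=True, e=True, f=True, g=True, h=True is a satisfying assignment.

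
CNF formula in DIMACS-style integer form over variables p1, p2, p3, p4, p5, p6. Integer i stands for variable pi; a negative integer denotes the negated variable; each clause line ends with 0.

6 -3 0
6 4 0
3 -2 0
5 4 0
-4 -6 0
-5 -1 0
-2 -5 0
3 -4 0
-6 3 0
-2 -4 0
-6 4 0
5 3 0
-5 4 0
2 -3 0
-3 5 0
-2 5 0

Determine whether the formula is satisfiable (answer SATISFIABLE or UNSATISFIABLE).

UNSATISFIABLE

p3 = True:
  propagation gives p6=True, p4=False; an empty clause results — contradiction.
p3 = False:
  propagation gives p2=False, p4=False, p6=True; an empty clause results — contradiction.
Every branch closes, so no satisfying assignment exists.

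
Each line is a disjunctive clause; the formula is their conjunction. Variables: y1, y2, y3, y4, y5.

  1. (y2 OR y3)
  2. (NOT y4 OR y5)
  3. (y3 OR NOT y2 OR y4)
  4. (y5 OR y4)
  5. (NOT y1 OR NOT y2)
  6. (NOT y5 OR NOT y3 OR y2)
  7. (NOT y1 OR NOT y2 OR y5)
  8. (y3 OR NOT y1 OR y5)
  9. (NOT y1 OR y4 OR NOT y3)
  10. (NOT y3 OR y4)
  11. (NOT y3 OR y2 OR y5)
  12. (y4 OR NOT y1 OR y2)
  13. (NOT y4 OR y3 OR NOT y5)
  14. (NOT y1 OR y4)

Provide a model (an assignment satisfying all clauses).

y1 occurs only negated in the remaining clauses — set y1 = False.
Set y2 = True and propagate.
For the remaining variables, y3 = True, y4 = True, y5 = True works.
Every clause has at least one true literal under this assignment.

y1=F, y2=T, y3=T, y4=T, y5=T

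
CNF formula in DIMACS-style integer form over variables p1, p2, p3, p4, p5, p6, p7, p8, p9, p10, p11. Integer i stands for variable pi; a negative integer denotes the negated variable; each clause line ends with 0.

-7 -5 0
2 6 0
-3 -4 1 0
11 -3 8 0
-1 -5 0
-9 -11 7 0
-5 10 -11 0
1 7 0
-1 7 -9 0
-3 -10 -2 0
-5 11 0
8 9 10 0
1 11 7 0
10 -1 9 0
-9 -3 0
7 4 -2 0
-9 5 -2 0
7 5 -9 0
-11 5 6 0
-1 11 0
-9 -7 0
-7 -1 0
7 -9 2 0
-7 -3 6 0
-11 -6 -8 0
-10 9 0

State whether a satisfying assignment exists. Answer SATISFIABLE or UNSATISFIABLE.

SATISFIABLE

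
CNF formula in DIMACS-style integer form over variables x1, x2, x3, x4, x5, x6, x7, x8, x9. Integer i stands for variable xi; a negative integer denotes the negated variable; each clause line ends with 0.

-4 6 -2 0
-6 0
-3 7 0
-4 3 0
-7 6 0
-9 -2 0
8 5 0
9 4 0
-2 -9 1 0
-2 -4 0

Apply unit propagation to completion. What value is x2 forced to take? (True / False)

Unit clause (~x6) sets x6 = False.
(x6 | ~x7) with x6 = False leaves only ~x7, so x7 = False.
From (x7 | ~x3) and x7 = False: x3 = False.
From (x3 | ~x4) and x3 = False: x4 = False.
In (x4 | x9), x4 is now false; x9 must hold, so x9 = True.
From (~x9 | ~x2) and x9 = True: x2 = False.

False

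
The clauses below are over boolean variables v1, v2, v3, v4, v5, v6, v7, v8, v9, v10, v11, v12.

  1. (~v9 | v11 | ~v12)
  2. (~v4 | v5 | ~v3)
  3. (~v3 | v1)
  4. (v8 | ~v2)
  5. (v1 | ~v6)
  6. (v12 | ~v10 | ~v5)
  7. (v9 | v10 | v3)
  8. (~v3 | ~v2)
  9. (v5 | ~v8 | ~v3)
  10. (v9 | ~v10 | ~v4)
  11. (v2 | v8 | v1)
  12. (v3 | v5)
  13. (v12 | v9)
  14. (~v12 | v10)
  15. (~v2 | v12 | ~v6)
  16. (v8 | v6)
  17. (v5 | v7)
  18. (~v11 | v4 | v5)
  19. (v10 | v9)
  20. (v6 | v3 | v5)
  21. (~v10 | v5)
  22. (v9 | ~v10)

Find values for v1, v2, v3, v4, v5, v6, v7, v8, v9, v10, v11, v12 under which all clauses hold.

v1 occurs only positively in the remaining clauses — set v1 = True.
Pure literal: v7 appears only positively; assign v7 = True.
Set v2 = False and propagate.
Set v3 = True and propagate.
Branch on v4: take v4 = True.
  then v5 is forced to True.
For the remaining variables, v6 = False, v8 = True, v9 = True, v10 = False, v11 = False, v12 = False works.

v1=1, v2=0, v3=1, v4=1, v5=1, v6=0, v7=1, v8=1, v9=1, v10=0, v11=0, v12=0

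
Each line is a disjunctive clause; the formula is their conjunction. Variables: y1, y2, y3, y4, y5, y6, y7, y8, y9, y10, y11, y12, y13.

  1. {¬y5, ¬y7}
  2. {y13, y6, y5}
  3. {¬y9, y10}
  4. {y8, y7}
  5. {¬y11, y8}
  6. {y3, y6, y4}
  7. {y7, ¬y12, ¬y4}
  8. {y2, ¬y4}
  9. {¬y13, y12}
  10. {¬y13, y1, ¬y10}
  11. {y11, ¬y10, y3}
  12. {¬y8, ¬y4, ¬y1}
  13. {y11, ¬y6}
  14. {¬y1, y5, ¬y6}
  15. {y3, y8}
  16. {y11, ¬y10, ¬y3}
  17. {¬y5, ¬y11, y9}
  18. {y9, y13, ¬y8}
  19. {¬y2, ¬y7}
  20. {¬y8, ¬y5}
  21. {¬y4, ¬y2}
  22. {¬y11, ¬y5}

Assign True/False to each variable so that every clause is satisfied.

y1 = T  y2 = T  y3 = T  y4 = F  y5 = F  y6 = F  y7 = F  y8 = T  y9 = F  y10 = T  y11 = T  y12 = T  y13 = T

Check each clause:
  1. {¬y7, ¬y5} — ¬y7 is true.
  2. {y6, y5, y13} — y13 is true.
  3. {¬y9, y10} — y10 is true.
  4. {y7, y8} — y8 is true.
  5. {y8, ¬y11} — y8 is true.
  6. {y4, y3, y6} — y3 is true.
  7. {¬y12, ¬y4, y7} — ¬y4 is true.
  8. {¬y4, y2} — y2 is true.
  9. {y12, ¬y13} — y12 is true.
  10. {¬y10, y1, ¬y13} — y1 is true.
  11. {¬y10, y11, y3} — y11 is true.
  12. {¬y8, ¬y1, ¬y4} — ¬y4 is true.
  13. {¬y6, y11} — ¬y6 is true.
  14. {¬y1, ¬y6, y5} — ¬y6 is true.
  15. {y8, y3} — y8 is true.
  16. {¬y10, y11, ¬y3} — y11 is true.
  17. {¬y11, y9, ¬y5} — ¬y5 is true.
  18. {¬y8, y13, y9} — y13 is true.
  19. {¬y7, ¬y2} — ¬y7 is true.
  20. {¬y8, ¬y5} — ¬y5 is true.
  21. {¬y4, ¬y2} — ¬y4 is true.
  22. {¬y5, ¬y11} — ¬y5 is true.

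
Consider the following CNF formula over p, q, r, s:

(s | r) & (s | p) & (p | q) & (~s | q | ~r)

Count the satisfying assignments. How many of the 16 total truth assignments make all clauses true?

The models are:
  p=0 q=1 r=0 s=1
  p=0 q=1 r=1 s=1
  p=1 q=0 r=0 s=1
  p=1 q=0 r=1 s=0
  p=1 q=1 r=0 s=1
  p=1 q=1 r=1 s=0
  p=1 q=1 r=1 s=1
That's 7 in total.

7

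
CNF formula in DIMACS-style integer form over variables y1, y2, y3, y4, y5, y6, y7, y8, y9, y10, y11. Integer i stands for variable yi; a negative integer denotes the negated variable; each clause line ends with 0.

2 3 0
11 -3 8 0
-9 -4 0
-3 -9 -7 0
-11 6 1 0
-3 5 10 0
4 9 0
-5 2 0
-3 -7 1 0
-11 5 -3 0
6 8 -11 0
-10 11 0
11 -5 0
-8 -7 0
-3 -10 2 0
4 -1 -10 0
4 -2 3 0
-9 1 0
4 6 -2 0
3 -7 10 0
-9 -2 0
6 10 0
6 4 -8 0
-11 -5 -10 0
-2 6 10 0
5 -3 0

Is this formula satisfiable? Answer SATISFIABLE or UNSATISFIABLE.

SATISFIABLE

Pure literal: y6 appears only positively; assign y6 = True.
Pure literal: y7 appears only negated; assign y7 = False.
Branch on y1: take y1 = False.
  then y9 is forced to False.
  then y4 is forced to True.
Set y2 = True and propagate.
Try y3 = False.
For the remaining variables, y5 = False, y8 = False, y10 = True, y11 = True works.
So y1 = F  y2 = T  y3 = F  y4 = T  y5 = F  y6 = T  y7 = F  y8 = F  y9 = F  y10 = T  y11 = T is a satisfying assignment.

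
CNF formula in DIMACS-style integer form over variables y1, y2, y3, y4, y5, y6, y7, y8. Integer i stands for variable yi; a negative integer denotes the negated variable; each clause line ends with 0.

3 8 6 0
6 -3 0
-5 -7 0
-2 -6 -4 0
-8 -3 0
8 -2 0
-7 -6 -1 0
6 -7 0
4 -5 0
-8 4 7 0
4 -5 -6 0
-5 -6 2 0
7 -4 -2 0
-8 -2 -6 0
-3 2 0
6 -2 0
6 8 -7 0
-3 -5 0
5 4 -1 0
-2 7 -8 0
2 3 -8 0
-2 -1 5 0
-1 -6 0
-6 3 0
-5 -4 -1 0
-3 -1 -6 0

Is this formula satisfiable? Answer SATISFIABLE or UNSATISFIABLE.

UNSATISFIABLE

y6 = True:
  propagation gives y1=False, y3=True, y8=False, y2=False; an empty clause results — contradiction.
y6 = False:
  propagation gives y3=False, y8=True, y7=False, y4=True; an empty clause results — contradiction.
Every branch closes, so no satisfying assignment exists.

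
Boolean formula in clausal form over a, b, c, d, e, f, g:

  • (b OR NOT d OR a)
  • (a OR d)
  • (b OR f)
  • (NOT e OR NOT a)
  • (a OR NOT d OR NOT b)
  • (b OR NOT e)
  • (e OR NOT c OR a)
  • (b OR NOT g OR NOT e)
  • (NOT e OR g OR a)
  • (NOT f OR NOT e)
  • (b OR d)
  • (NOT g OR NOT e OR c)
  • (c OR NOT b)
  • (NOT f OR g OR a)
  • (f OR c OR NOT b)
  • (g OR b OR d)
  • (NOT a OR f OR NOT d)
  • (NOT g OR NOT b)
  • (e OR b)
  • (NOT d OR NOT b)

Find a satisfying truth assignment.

a=True, b=True, c=True, d=False, e=False, f=False, g=False

Branch on a: take a = True.
  then e is forced to False.
  then b is forced to True.
  then c is forced to True.
  then g is forced to False.
  then d is forced to False.
f is now unconstrained; take f = False.
Every clause has at least one true literal under this assignment.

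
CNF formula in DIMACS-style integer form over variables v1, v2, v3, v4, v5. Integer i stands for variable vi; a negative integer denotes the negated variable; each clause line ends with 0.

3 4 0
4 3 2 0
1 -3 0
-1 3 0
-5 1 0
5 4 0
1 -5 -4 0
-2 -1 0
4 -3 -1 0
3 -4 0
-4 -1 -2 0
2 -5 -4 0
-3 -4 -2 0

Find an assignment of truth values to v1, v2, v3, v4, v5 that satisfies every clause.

v1=1, v2=0, v3=1, v4=1, v5=0

Try v1 = True.
  then v3 is forced to True.
  then v2 is forced to False.
  then v4 is forced to True.
  then v5 is forced to False.
Every clause has at least one true literal under this assignment.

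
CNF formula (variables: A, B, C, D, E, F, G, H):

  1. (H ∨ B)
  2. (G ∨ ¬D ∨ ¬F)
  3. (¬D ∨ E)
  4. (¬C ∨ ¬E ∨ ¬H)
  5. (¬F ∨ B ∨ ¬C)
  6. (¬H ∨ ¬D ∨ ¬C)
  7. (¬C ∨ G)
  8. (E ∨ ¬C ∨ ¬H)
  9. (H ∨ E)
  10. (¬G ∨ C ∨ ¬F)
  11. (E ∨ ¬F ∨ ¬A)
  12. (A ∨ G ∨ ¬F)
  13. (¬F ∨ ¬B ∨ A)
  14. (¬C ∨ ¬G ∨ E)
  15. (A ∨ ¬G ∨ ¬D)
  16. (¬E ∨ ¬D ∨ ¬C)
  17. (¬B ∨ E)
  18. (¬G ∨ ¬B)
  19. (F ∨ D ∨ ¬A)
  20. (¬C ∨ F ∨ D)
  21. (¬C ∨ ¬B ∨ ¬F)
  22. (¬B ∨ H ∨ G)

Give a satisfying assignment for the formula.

A = F, B = F, C = F, D = F, E = T, F = F, G = F, H = T

Check each clause:
  1. (B ∨ H) — H is true.
  2. (¬D ∨ ¬F ∨ G) — ¬F is true.
  3. (E ∨ ¬D) — ¬D is true.
  4. (¬C ∨ ¬H ∨ ¬E) — ¬C is true.
  5. (B ∨ ¬C ∨ ¬F) — ¬F is true.
  6. (¬C ∨ ¬H ∨ ¬D) — ¬D is true.
  7. (G ∨ ¬C) — ¬C is true.
  8. (E ∨ ¬C ∨ ¬H) — ¬C is true.
  9. (E ∨ H) — H is true.
  10. (¬G ∨ ¬F ∨ C) — ¬G is true.
  11. (E ∨ ¬F ∨ ¬A) — ¬F is true.
  12. (G ∨ A ∨ ¬F) — ¬F is true.
  13. (¬B ∨ ¬F ∨ A) — ¬F is true.
  14. (¬C ∨ E ∨ ¬G) — ¬G is true.
  15. (¬G ∨ ¬D ∨ A) — ¬D is true.
  16. (¬D ∨ ¬E ∨ ¬C) — ¬D is true.
  17. (E ∨ ¬B) — E is true.
  18. (¬G ∨ ¬B) — ¬G is true.
  19. (¬A ∨ D ∨ F) — ¬A is true.
  20. (D ∨ F ∨ ¬C) — ¬C is true.
  21. (¬B ∨ ¬C ∨ ¬F) — ¬F is true.
  22. (H ∨ G ∨ ¬B) — H is true.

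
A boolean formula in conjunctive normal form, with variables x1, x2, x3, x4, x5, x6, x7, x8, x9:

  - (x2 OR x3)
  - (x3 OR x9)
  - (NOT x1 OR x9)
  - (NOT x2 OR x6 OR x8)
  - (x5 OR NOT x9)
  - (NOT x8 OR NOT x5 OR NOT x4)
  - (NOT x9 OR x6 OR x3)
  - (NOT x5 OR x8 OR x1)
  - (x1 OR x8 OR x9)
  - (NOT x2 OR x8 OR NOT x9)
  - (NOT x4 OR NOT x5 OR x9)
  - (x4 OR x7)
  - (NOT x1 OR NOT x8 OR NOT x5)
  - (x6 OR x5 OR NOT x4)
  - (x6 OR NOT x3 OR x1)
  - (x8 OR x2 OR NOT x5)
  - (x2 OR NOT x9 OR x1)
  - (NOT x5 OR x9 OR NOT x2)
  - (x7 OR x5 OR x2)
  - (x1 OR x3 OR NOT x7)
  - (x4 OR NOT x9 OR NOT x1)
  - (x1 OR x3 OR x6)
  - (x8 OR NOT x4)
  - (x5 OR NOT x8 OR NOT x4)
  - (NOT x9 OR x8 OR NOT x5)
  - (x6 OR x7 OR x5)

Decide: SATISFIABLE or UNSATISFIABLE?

SATISFIABLE

x6 occurs only positively in the remaining clauses — set x6 = True.
Set x1 = False and propagate.
Branch on x2: take x2 = False.
  then x3 is forced to True.
  then x9 is forced to False.
  then x8 is forced to True.
For the remaining variables, x4 = False, x5 = False, x7 = True works.
Every clause has at least one true literal under this assignment.
So x1=F, x2=F, x3=T, x4=F, x5=F, x6=T, x7=T, x8=T, x9=F is a satisfying assignment.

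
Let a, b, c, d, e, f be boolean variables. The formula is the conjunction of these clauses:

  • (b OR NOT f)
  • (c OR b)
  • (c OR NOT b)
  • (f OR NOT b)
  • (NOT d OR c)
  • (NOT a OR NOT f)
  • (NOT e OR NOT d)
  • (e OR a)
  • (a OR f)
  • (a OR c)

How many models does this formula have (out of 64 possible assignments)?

The models are:
  a=0 b=1 c=1 d=0 e=1 f=1
  a=1 b=0 c=1 d=0 e=0 f=0
  a=1 b=0 c=1 d=0 e=1 f=0
  a=1 b=0 c=1 d=1 e=0 f=0
Count: 4.

4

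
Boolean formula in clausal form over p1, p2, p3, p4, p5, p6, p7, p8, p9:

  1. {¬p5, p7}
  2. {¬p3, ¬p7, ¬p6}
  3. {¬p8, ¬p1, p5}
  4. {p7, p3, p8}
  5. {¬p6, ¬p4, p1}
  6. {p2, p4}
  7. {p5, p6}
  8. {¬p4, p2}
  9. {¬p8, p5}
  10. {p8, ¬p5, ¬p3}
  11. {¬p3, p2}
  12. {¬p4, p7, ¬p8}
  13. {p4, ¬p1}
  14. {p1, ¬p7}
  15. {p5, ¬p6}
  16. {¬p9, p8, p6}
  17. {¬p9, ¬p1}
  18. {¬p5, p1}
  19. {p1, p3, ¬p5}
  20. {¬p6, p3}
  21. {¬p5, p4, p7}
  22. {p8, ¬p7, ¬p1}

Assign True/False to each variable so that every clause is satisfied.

p1 = True  p2 = True  p3 = False  p4 = True  p5 = True  p6 = False  p7 = True  p8 = True  p9 = False

Pure literal: p2 appears only positively; assign p2 = True.
Pure literal: p9 appears only negated; assign p9 = False.
Try p1 = True.
  then p4 is forced to True.
Set p3 = False and propagate.
  then p6 is forced to False.
  then p5 is forced to True.
  then p7 is forced to True.
  then p8 is forced to True.
Every clause has at least one true literal under this assignment.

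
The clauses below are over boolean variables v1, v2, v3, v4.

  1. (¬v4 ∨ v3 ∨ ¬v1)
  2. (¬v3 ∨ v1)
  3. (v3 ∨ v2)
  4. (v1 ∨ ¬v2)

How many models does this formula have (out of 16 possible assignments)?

5

The models are:
  v1=T v2=F v3=T v4=F
  v1=T v2=F v3=T v4=T
  v1=T v2=T v3=F v4=F
  v1=T v2=T v3=T v4=F
  v1=T v2=T v3=T v4=T
Count: 5.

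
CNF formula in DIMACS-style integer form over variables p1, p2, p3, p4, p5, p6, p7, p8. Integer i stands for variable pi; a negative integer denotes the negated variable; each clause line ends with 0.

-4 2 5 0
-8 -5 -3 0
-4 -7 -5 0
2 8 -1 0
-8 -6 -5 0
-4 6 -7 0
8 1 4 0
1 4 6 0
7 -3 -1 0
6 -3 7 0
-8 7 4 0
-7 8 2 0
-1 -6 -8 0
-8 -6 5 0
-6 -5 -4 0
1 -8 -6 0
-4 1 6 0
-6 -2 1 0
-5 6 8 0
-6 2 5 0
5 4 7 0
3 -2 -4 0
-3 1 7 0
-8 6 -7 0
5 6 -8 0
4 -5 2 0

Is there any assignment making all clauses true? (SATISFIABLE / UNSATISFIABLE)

Branch on p1: take p1 = True.
For the remaining variables, p2 = True, p3 = True, p4 = False, p5 = True, p6 = True, p7 = True, p8 = False works.
Every clause has at least one true literal under this assignment.
So p1=True, p2=True, p3=True, p4=False, p5=True, p6=True, p7=True, p8=False is a satisfying assignment.

SATISFIABLE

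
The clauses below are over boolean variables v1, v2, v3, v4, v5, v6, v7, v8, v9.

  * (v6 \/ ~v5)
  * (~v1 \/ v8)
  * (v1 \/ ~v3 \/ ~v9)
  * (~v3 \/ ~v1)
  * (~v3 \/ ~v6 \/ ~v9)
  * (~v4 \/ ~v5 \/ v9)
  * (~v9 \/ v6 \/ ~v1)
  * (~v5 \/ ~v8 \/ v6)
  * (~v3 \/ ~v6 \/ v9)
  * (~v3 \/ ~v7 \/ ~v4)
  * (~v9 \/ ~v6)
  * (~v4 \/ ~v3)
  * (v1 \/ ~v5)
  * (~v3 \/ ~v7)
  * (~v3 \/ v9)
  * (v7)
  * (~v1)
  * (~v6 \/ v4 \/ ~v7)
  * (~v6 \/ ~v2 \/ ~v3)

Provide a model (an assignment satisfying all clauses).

v1 = 0, v2 = 1, v3 = 0, v4 = 0, v5 = 0, v6 = 0, v7 = 1, v8 = 1, v9 = 1

Check each clause:
  1. (v6 \/ ~v5) — ~v5 is true.
  2. (~v1 \/ v8) — v8 is true.
  3. (~v9 \/ ~v3 \/ v1) — ~v3 is true.
  4. (~v1 \/ ~v3) — ~v3 is true.
  5. (~v9 \/ ~v6 \/ ~v3) — ~v6 is true.
  6. (v9 \/ ~v5 \/ ~v4) — v9 is true.
  7. (v6 \/ ~v9 \/ ~v1) — ~v1 is true.
  8. (~v8 \/ ~v5 \/ v6) — ~v5 is true.
  9. (v9 \/ ~v6 \/ ~v3) — v9 is true.
  10. (~v3 \/ ~v7 \/ ~v4) — ~v4 is true.
  11. (~v9 \/ ~v6) — ~v6 is true.
  12. (~v3 \/ ~v4) — ~v4 is true.
  13. (~v5 \/ v1) — ~v5 is true.
  14. (~v3 \/ ~v7) — ~v3 is true.
  15. (~v3 \/ v9) — v9 is true.
  16. (v7) — v7 is true.
  17. (~v1) — ~v1 is true.
  18. (v4 \/ ~v7 \/ ~v6) — ~v6 is true.
  19. (~v3 \/ ~v6 \/ ~v2) — ~v6 is true.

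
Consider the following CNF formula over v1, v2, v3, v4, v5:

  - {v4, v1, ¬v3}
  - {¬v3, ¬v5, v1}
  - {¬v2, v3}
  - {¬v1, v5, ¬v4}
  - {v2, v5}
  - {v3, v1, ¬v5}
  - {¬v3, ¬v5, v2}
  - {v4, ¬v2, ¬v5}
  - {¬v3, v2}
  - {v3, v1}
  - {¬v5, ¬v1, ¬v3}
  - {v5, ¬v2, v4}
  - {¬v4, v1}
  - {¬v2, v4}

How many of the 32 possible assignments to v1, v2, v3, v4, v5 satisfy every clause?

2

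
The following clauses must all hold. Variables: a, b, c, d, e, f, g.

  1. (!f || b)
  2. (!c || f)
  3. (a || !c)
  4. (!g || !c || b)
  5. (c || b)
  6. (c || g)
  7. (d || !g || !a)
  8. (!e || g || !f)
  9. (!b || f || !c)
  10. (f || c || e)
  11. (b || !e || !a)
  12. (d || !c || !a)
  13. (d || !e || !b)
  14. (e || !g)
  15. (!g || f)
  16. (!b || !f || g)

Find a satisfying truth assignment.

a=T, b=T, c=T, d=T, e=T, f=T, g=T

Check each clause:
  1. (!f || b) — b is true.
  2. (f || !c) — f is true.
  3. (a || !c) — a is true.
  4. (!c || !g || b) — b is true.
  5. (b || c) — b is true.
  6. (c || g) — c is true.
  7. (!g || !a || d) — d is true.
  8. (!e || g || !f) — g is true.
  9. (f || !b || !c) — f is true.
  10. (e || f || c) — c is true.
  11. (!a || !e || b) — b is true.
  12. (d || !a || !c) — d is true.
  13. (d || !b || !e) — d is true.
  14. (!g || e) — e is true.
  15. (f || !g) — f is true.
  16. (g || !f || !b) — g is true.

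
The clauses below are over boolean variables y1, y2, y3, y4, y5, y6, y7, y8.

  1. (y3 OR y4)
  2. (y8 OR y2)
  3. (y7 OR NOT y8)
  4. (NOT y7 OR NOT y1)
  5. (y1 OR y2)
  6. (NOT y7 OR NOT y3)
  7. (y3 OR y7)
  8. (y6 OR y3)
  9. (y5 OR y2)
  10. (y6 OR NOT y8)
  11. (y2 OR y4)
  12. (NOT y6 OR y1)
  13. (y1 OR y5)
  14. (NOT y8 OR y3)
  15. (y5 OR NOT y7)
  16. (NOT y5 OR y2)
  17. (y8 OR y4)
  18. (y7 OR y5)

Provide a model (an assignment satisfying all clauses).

y1=1, y2=1, y3=1, y4=1, y5=1, y6=1, y7=0, y8=0

Pure literal: y2 appears only positively; assign y2 = True.
Pure literal: y4 appears only positively; assign y4 = True.
Set y1 = True and propagate.
  then y7 is forced to False.
  then y8 is forced to False.
  then y3 is forced to True.
  then y5 is forced to True.
y6 is now unconstrained; take y6 = True.
Check each clause:
  1. (y3 OR y4) — y3 is true.
  2. (y8 OR y2) — y2 is true.
  3. (NOT y8 OR y7) — NOT y8 is true.
  4. (NOT y1 OR NOT y7) — NOT y7 is true.
  5. (y1 OR y2) — y1 is true.
  6. (NOT y3 OR NOT y7) — NOT y7 is true.
  7. (y3 OR y7) — y3 is true.
  8. (y6 OR y3) — y3 is true.
  9. (y2 OR y5) — y2 is true.
  10. (NOT y8 OR y6) — NOT y8 is true.
  11. (y4 OR y2) — y2 is true.
  12. (y1 OR NOT y6) — y1 is true.
  13. (y1 OR y5) — y1 is true.
  14. (y3 OR NOT y8) — NOT y8 is true.
  15. (NOT y7 OR y5) — NOT y7 is true.
  16. (NOT y5 OR y2) — y2 is true.
  17. (y4 OR y8) — y4 is true.
  18. (y5 OR y7) — y5 is true.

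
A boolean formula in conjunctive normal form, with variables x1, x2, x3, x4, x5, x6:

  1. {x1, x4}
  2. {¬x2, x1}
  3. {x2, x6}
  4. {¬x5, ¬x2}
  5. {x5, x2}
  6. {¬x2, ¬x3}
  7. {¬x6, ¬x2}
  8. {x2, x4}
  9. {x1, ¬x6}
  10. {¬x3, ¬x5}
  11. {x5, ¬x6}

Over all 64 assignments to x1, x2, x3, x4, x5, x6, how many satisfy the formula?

3

Satisfying assignments:
  x1=1 x2=0 x3=0 x4=1 x5=1 x6=1
  x1=1 x2=1 x3=0 x4=0 x5=0 x6=0
  x1=1 x2=1 x3=0 x4=1 x5=0 x6=0
That's 3 in total.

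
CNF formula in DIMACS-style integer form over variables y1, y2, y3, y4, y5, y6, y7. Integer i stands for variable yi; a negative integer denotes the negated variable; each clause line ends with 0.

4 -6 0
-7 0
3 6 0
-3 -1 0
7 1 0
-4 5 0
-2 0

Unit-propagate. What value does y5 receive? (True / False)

(~y7) is a unit clause: y7 = False.
In (y1 | y7), y7 is now false; y1 must hold, so y1 = True.
(~y1 | ~y3): since y1 = True, the clause reduces to (~y3). y3 = False.
In (y3 | y6), y3 is now false; y6 must hold, so y6 = True.
In (~y6 | y4), ~y6 is now false; y4 must hold, so y4 = True.
In (y5 | ~y4), ~y4 is now false; y5 must hold, so y5 = True.

True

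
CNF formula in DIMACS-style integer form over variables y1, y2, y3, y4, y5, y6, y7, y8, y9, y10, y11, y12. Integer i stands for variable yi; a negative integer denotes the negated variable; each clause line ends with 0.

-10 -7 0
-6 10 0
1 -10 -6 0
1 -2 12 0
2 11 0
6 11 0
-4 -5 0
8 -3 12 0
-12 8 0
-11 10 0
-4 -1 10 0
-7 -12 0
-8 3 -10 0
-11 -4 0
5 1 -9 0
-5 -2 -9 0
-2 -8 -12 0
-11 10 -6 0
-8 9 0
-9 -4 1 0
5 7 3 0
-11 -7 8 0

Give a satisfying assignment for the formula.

Pure literal: y4 appears only negated; assign y4 = False.
Branch on y1: take y1 = True.
Set y2 = False and propagate.
  then y11 is forced to True.
  then y10 is forced to True.
  then y7 is forced to False.
The remaining clauses are satisfied by y3 = True, y5 = True, y6 = True, y8 = True, y9 = True, y12 = True.
Check each clause:
  1. (NOT y7 OR NOT y10) — NOT y7 is true.
  2. (NOT y6 OR y10) — y10 is true.
  3. (y1 OR NOT y6 OR NOT y10) — y1 is true.
  4. (y12 OR y1 OR NOT y2) — y1 is true.
  5. (y2 OR y11) — y11 is true.
  6. (y6 OR y11) — y11 is true.
  7. (NOT y4 OR NOT y5) — NOT y4 is true.
  8. (y8 OR NOT y3 OR y12) — y8 is true.
  9. (y8 OR NOT y12) — y8 is true.
  10. (y10 OR NOT y11) — y10 is true.
  11. (NOT y1 OR y10 OR NOT y4) — y10 is true.
  12. (NOT y7 OR NOT y12) — NOT y7 is true.
  13. (y3 OR NOT y8 OR NOT y10) — y3 is true.
  14. (NOT y4 OR NOT y11) — NOT y4 is true.
  15. (y1 OR NOT y9 OR y5) — y1 is true.
  16. (NOT y9 OR NOT y2 OR NOT y5) — NOT y2 is true.
  17. (NOT y8 OR NOT y2 OR NOT y12) — NOT y2 is true.
  18. (NOT y11 OR NOT y6 OR y10) — y10 is true.
  19. (NOT y8 OR y9) — y9 is true.
  20. (NOT y4 OR y1 OR NOT y9) — y1 is true.
  21. (y7 OR y5 OR y3) — y3 is true.
  22. (NOT y11 OR NOT y7 OR y8) — y8 is true.

y1 = True  y2 = False  y3 = True  y4 = False  y5 = True  y6 = True  y7 = False  y8 = True  y9 = True  y10 = True  y11 = True  y12 = True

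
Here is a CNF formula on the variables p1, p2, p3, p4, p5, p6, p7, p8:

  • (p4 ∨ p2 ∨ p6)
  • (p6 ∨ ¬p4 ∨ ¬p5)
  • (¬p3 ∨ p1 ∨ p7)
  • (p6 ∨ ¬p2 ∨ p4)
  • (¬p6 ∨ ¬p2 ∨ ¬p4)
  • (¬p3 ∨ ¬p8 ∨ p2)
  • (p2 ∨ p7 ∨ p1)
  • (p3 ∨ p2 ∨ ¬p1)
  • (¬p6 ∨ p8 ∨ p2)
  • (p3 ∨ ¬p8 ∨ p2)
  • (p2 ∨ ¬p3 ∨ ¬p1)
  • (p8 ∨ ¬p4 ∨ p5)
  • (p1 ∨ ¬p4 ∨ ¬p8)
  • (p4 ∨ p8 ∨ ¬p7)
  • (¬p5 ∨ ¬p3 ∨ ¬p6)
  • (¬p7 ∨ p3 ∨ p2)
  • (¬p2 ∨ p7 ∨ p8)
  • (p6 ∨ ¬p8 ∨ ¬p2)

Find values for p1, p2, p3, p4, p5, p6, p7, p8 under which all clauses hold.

Set p1 = False and propagate.
Try p2 = True.
For the remaining variables, p3 = False, p4 = False, p5 = True, p6 = True, p7 = False, p8 = True works.
Every clause has at least one true literal under this assignment.

p1 = False, p2 = True, p3 = False, p4 = False, p5 = True, p6 = True, p7 = False, p8 = True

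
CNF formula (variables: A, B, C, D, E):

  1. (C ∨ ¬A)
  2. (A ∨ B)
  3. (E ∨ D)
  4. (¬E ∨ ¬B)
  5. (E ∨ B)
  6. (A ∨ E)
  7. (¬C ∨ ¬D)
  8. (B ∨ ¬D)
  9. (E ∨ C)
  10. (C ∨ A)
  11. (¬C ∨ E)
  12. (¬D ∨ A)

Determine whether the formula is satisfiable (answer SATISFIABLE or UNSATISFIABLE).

SATISFIABLE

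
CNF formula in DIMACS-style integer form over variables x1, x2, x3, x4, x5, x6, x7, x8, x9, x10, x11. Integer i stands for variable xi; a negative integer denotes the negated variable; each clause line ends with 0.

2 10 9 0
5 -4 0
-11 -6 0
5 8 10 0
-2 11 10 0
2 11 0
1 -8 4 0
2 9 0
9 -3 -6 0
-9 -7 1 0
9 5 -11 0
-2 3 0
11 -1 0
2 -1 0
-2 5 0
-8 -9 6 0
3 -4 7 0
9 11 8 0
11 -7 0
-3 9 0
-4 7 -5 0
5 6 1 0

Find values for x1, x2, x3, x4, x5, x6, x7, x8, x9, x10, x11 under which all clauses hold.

x1 = True, x2 = True, x3 = True, x4 = False, x5 = True, x6 = False, x7 = True, x8 = False, x9 = True, x10 = False, x11 = True

Check each clause:
  1. (x10 OR x2 OR x9) — x9 is true.
  2. (NOT x4 OR x5) — NOT x4 is true.
  3. (NOT x11 OR NOT x6) — NOT x6 is true.
  4. (x10 OR x8 OR x5) — x5 is true.
  5. (NOT x2 OR x11 OR x10) — x11 is true.
  6. (x2 OR x11) — x2 is true.
  7. (x4 OR NOT x8 OR x1) — NOT x8 is true.
  8. (x2 OR x9) — x9 is true.
  9. (x9 OR NOT x6 OR NOT x3) — x9 is true.
  10. (NOT x7 OR NOT x9 OR x1) — x1 is true.
  11. (NOT x11 OR x9 OR x5) — x9 is true.
  12. (x3 OR NOT x2) — x3 is true.
  13. (NOT x1 OR x11) — x11 is true.
  14. (x2 OR NOT x1) — x2 is true.
  15. (NOT x2 OR x5) — x5 is true.
  16. (NOT x8 OR x6 OR NOT x9) — NOT x8 is true.
  17. (x7 OR x3 OR NOT x4) — x3 is true.
  18. (x9 OR x11 OR x8) — x9 is true.
  19. (NOT x7 OR x11) — x11 is true.
  20. (x9 OR NOT x3) — x9 is true.
  21. (x7 OR NOT x5 OR NOT x4) — NOT x4 is true.
  22. (x1 OR x6 OR x5) — x1 is true.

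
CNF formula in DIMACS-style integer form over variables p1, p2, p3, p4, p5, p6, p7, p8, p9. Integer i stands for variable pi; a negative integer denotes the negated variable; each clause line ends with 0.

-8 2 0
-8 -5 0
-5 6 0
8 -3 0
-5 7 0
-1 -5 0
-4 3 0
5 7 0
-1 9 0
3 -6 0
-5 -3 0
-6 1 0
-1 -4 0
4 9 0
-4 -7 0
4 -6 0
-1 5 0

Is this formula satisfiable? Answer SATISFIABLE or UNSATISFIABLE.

Pure literal: p9 appears only positively; assign p9 = True.
Set p1 = False and propagate.
  then p6 is forced to False.
  then p5 is forced to False.
  then p7 is forced to True.
  then p4 is forced to False.
For the remaining variables, p2 = False, p3 = False, p8 = False works.
So p1=0  p2=0  p3=0  p4=0  p5=0  p6=0  p7=1  p8=0  p9=1 is a satisfying assignment.

SATISFIABLE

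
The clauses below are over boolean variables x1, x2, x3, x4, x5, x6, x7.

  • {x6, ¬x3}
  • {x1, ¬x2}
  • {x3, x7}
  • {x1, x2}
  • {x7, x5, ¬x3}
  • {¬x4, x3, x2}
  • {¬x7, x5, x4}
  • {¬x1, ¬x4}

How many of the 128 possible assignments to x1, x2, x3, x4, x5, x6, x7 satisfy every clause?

8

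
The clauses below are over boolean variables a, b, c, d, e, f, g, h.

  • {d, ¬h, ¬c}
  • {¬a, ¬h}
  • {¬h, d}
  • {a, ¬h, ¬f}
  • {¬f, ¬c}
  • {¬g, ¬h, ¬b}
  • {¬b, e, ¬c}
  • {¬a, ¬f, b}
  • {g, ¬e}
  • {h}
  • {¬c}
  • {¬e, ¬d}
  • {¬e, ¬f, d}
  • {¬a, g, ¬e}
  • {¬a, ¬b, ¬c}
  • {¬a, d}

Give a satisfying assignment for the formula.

The clause (h) is unit: h must be True.
Unit propagation: (¬a) forces a = False.
Unit propagation: (d) forces d = True.
Unit propagation: (¬f) forces f = False.
(¬c) is a unit clause, so c = False.
The clause (¬e) is unit: e must be False.
b occurs only negated in the remaining clauses — set b = False.
g is now unconstrained; take g = True.
Check each clause:
  1. {¬h, ¬c, d} — d is true.
  2. {¬h, ¬a} — ¬a is true.
  3. {¬h, d} — d is true.
  4. {¬h, ¬f, a} — ¬f is true.
  5. {¬f, ¬c} — ¬f is true.
  6. {¬b, ¬h, ¬g} — ¬b is true.
  7. {¬b, e, ¬c} — ¬c is true.
  8. {¬a, ¬f, b} — ¬f is true.
  9. {¬e, g} — ¬e is true.
  10. {h} — h is true.
  11. {¬c} — ¬c is true.
  12. {¬e, ¬d} — ¬e is true.
  13. {d, ¬e, ¬f} — ¬f is true.
  14. {¬a, g, ¬e} — ¬e is true.
  15. {¬b, ¬c, ¬a} — ¬c is true.
  16. {d, ¬a} — d is true.

a=False  b=False  c=False  d=True  e=False  f=False  g=True  h=True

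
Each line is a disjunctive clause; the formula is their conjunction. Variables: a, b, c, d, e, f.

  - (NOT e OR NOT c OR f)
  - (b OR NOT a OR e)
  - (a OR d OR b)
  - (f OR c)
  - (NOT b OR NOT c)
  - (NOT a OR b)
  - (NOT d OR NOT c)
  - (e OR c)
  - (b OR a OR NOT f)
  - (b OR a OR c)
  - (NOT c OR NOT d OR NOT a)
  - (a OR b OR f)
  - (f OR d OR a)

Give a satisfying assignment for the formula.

a = True, b = True, c = False, d = False, e = True, f = True

Set a = True and propagate.
  then b is forced to True.
  then c is forced to False.
  then f is forced to True.
  then e is forced to True.
d is now unconstrained; take d = False.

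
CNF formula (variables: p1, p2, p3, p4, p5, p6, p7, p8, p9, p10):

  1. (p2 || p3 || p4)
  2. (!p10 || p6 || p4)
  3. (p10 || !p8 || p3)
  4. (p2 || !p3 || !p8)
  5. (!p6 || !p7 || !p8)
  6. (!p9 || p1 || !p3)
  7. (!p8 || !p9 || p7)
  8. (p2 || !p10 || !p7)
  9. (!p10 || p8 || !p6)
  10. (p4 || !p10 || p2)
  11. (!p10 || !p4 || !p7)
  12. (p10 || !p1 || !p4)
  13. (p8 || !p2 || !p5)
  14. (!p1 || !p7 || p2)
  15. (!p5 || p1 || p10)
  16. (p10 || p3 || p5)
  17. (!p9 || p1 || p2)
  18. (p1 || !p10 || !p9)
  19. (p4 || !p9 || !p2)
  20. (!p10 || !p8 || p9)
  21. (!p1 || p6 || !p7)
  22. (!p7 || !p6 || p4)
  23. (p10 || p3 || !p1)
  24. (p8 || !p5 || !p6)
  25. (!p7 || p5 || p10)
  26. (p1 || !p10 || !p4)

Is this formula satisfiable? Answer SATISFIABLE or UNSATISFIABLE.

Try p1 = False.
For the remaining variables, p2 = True, p3 = True, p4 = True, p5 = False, p6 = False, p7 = False, p8 = True, p9 = False, p10 = False works.
So p1=0  p2=1  p3=1  p4=1  p5=0  p6=0  p7=0  p8=1  p9=0  p10=0 is a satisfying assignment.

SATISFIABLE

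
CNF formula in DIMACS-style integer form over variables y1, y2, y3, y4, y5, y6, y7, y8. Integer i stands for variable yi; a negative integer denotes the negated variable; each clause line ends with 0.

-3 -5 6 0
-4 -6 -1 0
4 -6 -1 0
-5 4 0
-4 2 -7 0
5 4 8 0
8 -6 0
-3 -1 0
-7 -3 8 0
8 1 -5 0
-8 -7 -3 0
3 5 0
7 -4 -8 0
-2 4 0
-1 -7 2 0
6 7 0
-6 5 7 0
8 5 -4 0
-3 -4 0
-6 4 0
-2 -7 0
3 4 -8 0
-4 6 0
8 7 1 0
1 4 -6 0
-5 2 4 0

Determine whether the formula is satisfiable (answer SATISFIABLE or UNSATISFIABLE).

UNSATISFIABLE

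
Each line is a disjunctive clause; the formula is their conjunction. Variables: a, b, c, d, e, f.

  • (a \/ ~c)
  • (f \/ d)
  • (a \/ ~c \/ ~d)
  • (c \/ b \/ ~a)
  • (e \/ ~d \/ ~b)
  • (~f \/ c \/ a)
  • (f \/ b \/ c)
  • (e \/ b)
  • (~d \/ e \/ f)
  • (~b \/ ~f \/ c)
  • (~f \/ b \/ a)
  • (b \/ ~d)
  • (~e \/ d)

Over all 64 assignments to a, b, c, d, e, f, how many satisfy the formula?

5

The models are:
  a=0 b=1 c=0 d=1 e=1 f=0
  a=1 b=1 c=0 d=1 e=1 f=0
  a=1 b=1 c=1 d=0 e=0 f=1
  a=1 b=1 c=1 d=1 e=1 f=0
  a=1 b=1 c=1 d=1 e=1 f=1
That's 5 in total.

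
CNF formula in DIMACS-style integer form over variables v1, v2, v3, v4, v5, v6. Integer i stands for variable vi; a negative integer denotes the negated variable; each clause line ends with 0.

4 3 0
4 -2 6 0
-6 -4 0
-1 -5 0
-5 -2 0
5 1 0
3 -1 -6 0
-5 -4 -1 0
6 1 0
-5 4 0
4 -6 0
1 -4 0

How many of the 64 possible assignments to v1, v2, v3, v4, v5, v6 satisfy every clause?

5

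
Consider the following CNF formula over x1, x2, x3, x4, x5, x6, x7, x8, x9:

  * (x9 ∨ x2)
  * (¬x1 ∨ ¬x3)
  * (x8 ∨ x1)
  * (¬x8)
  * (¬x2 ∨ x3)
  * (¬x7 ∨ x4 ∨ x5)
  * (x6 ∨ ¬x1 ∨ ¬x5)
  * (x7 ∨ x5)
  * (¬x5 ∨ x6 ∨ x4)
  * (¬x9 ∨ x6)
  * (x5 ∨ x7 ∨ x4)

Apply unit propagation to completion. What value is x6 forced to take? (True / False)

(¬x8) is a unit clause: x8 = False.
(x8 ∨ x1) with x8 = False leaves only x1, so x1 = True.
(¬x1 ∨ ¬x3): since x1 = True, the clause reduces to (¬x3). x3 = False.
(¬x2 ∨ x3): since x3 = False, the clause reduces to (¬x2). x2 = False.
In (x9 ∨ x2), x2 is now false; x9 must hold, so x9 = True.
From (¬x9 ∨ x6) and x9 = True: x6 = True.

True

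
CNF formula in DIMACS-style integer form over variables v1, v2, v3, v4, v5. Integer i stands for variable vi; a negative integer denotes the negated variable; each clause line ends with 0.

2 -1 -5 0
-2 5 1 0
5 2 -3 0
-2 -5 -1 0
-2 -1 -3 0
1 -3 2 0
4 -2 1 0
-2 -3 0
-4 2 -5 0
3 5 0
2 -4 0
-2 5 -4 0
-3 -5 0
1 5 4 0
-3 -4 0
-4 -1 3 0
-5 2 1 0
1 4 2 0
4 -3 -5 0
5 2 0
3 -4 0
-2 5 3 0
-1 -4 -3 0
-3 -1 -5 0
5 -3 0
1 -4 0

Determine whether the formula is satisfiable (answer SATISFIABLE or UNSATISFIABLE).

v2 = True:
  propagation gives v3=False, v5=True, v1=False, v4=True; an empty clause results — contradiction.
v2 = False:
  propagation gives v4=False, v1=True, v5=False; an empty clause results — contradiction.
Every branch closes, so no satisfying assignment exists.

UNSATISFIABLE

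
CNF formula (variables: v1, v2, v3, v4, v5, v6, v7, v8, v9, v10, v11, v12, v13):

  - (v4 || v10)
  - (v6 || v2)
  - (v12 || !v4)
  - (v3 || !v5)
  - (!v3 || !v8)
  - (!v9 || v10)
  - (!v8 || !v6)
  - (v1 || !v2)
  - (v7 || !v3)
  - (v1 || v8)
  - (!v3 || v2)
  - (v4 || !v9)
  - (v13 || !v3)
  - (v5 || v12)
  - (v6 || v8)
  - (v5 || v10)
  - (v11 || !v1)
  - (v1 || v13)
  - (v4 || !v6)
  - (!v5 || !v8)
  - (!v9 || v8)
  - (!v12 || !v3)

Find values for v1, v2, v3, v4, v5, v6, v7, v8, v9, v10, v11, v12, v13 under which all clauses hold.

v1=1  v2=1  v3=0  v4=1  v5=0  v6=0  v7=1  v8=1  v9=0  v10=1  v11=1  v12=1  v13=1

v7 occurs only positively in the remaining clauses — set v7 = True.
v9 occurs only negated in the remaining clauses — set v9 = False.
Try v1 = True.
  then v11 is forced to True.
Try v2 = True.
Set v3 = False and propagate.
  then v5 is forced to False.
  then v12 is forced to True.
  then v10 is forced to True.
The remaining clauses are satisfied by v4 = True, v6 = False, v8 = True, v13 = True.
Every clause has at least one true literal under this assignment.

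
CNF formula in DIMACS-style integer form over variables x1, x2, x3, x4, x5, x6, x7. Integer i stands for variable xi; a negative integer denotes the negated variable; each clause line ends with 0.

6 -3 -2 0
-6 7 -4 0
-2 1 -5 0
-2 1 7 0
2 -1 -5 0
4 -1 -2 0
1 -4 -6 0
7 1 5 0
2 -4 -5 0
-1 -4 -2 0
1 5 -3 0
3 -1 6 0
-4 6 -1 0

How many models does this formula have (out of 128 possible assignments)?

22

Case analysis on x1 and x2:
  x1=T, x2=T: a clause becomes empty — 0.
  x1=T, x2=F: 8 of the 32 assignments to (x3,x4,x5,x6,x7) work.
  x1=F, x2=T: remaining (x3,x4,x5,x6,x7) ∈ {(F,F,F,F,T); (F,F,F,T,T); (F,T,F,F,T)} — 3.
  x1=F, x2=F: 11 of the 32 assignments to (x3,x4,x5,x6,x7) work.
Total: 0 + 8 + 3 + 11 = 22.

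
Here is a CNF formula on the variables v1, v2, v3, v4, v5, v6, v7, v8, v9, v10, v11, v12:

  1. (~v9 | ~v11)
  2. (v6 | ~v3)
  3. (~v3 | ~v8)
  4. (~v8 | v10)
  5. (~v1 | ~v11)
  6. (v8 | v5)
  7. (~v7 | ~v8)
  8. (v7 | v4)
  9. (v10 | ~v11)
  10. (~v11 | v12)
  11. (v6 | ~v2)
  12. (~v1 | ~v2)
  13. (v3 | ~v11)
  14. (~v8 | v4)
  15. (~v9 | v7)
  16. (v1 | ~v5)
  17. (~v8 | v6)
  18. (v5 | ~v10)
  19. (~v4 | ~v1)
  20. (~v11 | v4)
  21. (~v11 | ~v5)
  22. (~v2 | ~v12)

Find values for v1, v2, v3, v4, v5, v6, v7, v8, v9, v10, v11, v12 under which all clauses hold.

v1=True, v2=False, v3=True, v4=False, v5=True, v6=True, v7=True, v8=False, v9=False, v10=False, v11=False, v12=False

Check each clause:
  1. (~v9 | ~v11) — ~v11 is true.
  2. (~v3 | v6) — v6 is true.
  3. (~v8 | ~v3) — ~v8 is true.
  4. (v10 | ~v8) — ~v8 is true.
  5. (~v11 | ~v1) — ~v11 is true.
  6. (v8 | v5) — v5 is true.
  7. (~v8 | ~v7) — ~v8 is true.
  8. (v4 | v7) — v7 is true.
  9. (~v11 | v10) — ~v11 is true.
  10. (~v11 | v12) — ~v11 is true.
  11. (~v2 | v6) — ~v2 is true.
  12. (~v1 | ~v2) — ~v2 is true.
  13. (v3 | ~v11) — v3 is true.
  14. (v4 | ~v8) — ~v8 is true.
  15. (v7 | ~v9) — v7 is true.
  16. (v1 | ~v5) — v1 is true.
  17. (~v8 | v6) — ~v8 is true.
  18. (~v10 | v5) — v5 is true.
  19. (~v1 | ~v4) — ~v4 is true.
  20. (~v11 | v4) — ~v11 is true.
  21. (~v5 | ~v11) — ~v11 is true.
  22. (~v12 | ~v2) — ~v12 is true.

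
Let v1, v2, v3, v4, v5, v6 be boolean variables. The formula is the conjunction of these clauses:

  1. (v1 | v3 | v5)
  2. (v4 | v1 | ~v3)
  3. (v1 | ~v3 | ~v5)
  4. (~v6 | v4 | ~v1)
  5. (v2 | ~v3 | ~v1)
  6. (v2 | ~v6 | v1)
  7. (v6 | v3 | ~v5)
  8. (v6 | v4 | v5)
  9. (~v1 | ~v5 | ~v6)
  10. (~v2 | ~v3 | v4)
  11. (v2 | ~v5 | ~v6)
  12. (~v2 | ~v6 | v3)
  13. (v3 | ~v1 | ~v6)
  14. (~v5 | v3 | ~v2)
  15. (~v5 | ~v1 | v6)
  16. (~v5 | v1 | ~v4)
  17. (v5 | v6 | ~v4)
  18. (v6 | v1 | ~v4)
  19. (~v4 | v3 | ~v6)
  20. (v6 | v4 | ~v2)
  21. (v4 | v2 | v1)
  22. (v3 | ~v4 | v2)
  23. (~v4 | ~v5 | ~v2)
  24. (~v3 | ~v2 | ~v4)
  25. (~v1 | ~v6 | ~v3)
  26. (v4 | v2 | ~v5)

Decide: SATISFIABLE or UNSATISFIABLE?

UNSATISFIABLE

v4 = True:
  v3 = True:
    propagation gives v2=False, v1=False, v5=False, v6=False; an empty clause results — contradiction.
  v3 = False:
    propagation gives v6=False, v5=False; an empty clause results — contradiction.
v4 = False:
  v1 = True:
    propagation gives v6=False, v5=True; an empty clause results — contradiction.
  v1 = False:
    propagation gives v3=False, v5=True, v6=True, v2=True; an empty clause results — contradiction.
Every branch closes, so no satisfying assignment exists.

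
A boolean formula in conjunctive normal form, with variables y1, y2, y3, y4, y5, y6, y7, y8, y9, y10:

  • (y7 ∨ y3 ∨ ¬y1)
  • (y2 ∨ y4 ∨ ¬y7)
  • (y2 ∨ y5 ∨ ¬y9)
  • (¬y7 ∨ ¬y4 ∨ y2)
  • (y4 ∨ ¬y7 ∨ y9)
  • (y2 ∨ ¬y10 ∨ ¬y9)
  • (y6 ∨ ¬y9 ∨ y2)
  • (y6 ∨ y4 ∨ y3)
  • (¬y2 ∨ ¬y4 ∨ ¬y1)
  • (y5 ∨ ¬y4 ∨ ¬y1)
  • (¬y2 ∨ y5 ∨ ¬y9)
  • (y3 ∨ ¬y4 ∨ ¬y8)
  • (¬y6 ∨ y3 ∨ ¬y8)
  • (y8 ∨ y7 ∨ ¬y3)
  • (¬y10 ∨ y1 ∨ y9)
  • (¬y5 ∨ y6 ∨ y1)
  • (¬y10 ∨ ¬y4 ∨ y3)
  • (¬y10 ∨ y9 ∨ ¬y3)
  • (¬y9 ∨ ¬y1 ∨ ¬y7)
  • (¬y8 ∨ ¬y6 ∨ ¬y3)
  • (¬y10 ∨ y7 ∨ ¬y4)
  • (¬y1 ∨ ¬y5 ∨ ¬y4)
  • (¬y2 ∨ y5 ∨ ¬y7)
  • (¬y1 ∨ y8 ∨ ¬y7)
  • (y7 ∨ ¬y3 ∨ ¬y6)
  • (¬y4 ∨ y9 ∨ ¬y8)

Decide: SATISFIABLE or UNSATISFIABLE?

y10 occurs only negated in the remaining clauses — set y10 = False.
Branch on y1: take y1 = False.
Set y2 = True and propagate.
The remaining clauses are satisfied by y3 = False, y4 = True, y5 = False, y6 = False, y7 = False, y8 = False, y9 = False.
Every clause has at least one true literal under this assignment.
So y1=False, y2=True, y3=False, y4=True, y5=False, y6=False, y7=False, y8=False, y9=False, y10=False is a satisfying assignment.

SATISFIABLE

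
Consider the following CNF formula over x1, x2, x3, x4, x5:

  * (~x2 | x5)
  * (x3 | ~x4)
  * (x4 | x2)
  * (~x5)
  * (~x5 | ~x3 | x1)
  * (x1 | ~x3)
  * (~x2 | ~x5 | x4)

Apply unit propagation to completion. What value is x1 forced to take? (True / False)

True

(~x5) is a unit clause: x5 = False.
(x5 | ~x2): since x5 = False, the clause reduces to (~x2). x2 = False.
In (x2 | x4), x2 is now false; x4 must hold, so x4 = True.
(~x4 | x3): since x4 = True, the clause reduces to (x3). x3 = True.
(x1 | ~x3): since x3 = True, the clause reduces to (x1). x1 = True.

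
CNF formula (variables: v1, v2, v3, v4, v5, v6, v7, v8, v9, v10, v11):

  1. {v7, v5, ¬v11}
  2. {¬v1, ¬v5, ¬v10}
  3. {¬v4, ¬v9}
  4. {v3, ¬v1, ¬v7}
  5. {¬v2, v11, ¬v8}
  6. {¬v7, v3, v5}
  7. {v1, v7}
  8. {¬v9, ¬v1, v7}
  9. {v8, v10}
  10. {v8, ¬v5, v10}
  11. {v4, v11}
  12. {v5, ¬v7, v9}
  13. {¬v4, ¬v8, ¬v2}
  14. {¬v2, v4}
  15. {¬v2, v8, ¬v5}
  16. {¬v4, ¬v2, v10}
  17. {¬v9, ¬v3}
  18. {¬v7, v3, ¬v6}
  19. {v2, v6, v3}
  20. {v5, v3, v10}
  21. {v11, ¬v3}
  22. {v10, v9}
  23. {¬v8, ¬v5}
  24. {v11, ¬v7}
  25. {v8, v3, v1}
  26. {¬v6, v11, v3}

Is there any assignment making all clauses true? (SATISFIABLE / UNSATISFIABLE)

SATISFIABLE

Set v1 = True and propagate.
For the remaining variables, v2 = True, v3 = False, v4 = True, v5 = False, v6 = False, v7 = False, v8 = False, v9 = False, v10 = True, v11 = False works.
Every clause has at least one true literal under this assignment.
So v1=T, v2=T, v3=F, v4=T, v5=F, v6=F, v7=F, v8=F, v9=F, v10=T, v11=F is a satisfying assignment.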